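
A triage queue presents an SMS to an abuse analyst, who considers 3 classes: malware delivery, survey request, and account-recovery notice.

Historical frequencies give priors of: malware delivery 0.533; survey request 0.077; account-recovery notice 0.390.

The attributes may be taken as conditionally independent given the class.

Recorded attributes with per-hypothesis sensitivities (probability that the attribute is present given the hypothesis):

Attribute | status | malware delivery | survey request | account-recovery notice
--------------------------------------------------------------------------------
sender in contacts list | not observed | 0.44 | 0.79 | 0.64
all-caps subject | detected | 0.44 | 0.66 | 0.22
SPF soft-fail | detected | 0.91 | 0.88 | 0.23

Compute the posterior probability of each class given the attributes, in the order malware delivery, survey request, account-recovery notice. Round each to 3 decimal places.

Multiply each prior by the joint likelihood of the attribute pattern (using 1 − P(present | H) for each absent attribute):
  malware delivery: 0.533 × (1 − 0.44) × 0.44 × 0.91 = 0.11951
  survey request: 0.077 × (1 − 0.79) × 0.66 × 0.88 = 0.0093915
  account-recovery notice: 0.390 × (1 − 0.64) × 0.22 × 0.23 = 0.0071042
Normalizing constant Z = 0.11951 + 0.0093915 + 0.0071042 = 0.13601.
P(malware delivery | evidence) = 0.11951 / 0.13601 ≈ 0.879
P(survey request | evidence) = 0.0093915 / 0.13601 ≈ 0.069
P(account-recovery notice | evidence) = 0.0071042 / 0.13601 ≈ 0.052

0.879, 0.069, 0.052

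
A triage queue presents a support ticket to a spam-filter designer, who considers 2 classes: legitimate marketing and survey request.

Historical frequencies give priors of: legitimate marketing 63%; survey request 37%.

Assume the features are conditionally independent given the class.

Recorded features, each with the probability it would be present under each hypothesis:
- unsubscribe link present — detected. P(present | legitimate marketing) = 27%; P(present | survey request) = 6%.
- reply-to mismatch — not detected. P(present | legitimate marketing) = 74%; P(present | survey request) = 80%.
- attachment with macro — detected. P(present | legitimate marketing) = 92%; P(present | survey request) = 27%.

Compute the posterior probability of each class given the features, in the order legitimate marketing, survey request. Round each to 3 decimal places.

By Bayes' rule with conditional independence, the unnormalized weight for each hypothesis is prior × ∏ likelihoods (using 1 − P(present | H) for each absent feature):
  legitimate marketing: 0.63 × 0.27 × (1 − 0.74) × 0.92 = 0.040688
  survey request: 0.37 × 0.06 × (1 − 0.80) × 0.27 = 0.0011988
The unnormalized weights sum to 0.041887.
P(legitimate marketing | evidence) = 0.040688 / 0.041887 ≈ 0.971
P(survey request | evidence) = 0.0011988 / 0.041887 ≈ 0.029

0.971, 0.029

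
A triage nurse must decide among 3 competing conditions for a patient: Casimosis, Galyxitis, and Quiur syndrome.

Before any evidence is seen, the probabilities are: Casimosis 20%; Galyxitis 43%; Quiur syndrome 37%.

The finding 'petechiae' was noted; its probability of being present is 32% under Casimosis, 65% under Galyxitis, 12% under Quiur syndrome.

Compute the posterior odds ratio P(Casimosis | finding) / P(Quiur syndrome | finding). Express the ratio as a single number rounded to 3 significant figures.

1.44

Unnormalized posterior weight (prior times the finding likelihood) for each of the two hypotheses:
  Casimosis: 0.20 × 0.32 = 0.064
  Quiur syndrome: 0.37 × 0.12 = 0.0444
Odds(Casimosis : Quiur syndrome) = 0.064 / 0.0444 ≈ 1.44.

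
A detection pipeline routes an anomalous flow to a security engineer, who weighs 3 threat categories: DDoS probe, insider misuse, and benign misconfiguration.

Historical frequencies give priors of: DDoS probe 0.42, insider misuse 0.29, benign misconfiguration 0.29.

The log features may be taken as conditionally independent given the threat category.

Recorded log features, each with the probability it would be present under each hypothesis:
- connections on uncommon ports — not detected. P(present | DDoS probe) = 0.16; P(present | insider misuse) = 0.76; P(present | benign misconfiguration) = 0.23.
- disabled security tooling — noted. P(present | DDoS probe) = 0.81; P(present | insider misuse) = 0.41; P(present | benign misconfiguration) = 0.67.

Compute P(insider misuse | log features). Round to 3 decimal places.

0.062

For each hypothesis, the unnormalized posterior weight is prior × product of the log feature likelihoods (using 1 − P(present | H) for each absent log feature):
  DDoS probe: 0.42 × (1 − 0.16) × 0.81 = 0.28577
  insider misuse: 0.29 × (1 − 0.76) × 0.41 = 0.028536
  benign misconfiguration: 0.29 × (1 − 0.23) × 0.67 = 0.14961
Marginal likelihood of the evidence = 0.46391.
P(insider misuse | evidence) = 0.028536 / 0.46391 ≈ 0.062.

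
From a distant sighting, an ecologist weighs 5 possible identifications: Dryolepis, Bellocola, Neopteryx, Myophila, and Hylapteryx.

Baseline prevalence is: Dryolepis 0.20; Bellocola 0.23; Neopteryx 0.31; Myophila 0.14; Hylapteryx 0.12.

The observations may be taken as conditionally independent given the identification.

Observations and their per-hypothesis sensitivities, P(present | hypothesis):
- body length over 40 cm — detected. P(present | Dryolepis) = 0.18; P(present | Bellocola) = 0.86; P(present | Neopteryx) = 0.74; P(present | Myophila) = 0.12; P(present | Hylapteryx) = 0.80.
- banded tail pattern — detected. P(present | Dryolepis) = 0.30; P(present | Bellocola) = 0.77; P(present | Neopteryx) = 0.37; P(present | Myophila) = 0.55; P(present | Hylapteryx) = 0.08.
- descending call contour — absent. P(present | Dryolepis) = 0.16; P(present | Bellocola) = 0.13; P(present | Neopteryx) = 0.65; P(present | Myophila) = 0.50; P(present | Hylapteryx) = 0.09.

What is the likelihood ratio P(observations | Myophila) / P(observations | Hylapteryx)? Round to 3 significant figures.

0.567

The Bayes factor is the ratio of the joint likelihoods of the evidence pattern under the two hypotheses (using 1 − P(present | H) for each absent observation).
  Myophila: 0.12 × 0.55 × (1 − 0.50) = 0.033
  Hylapteryx: 0.80 × 0.08 × (1 − 0.09) = 0.05824
Bayes factor = 0.033 / 0.05824 ≈ 0.567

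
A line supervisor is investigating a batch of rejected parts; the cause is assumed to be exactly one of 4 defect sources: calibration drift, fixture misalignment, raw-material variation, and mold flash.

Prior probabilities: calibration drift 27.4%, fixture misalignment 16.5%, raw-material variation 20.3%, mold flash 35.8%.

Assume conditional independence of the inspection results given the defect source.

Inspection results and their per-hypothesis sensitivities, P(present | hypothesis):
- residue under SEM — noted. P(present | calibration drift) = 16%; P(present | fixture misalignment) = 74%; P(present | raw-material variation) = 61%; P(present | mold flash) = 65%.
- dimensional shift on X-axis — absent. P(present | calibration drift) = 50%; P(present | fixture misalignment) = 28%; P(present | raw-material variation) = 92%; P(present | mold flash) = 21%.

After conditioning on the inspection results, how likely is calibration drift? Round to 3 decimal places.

0.072

By Bayes' rule with conditional independence, the unnormalized weight for each hypothesis is prior × ∏ likelihoods (using 1 − P(present | H) for each absent inspection result):
  calibration drift: 0.274 × 0.16 × (1 − 0.50) = 0.02192
  fixture misalignment: 0.165 × 0.74 × (1 − 0.28) = 0.087912
  raw-material variation: 0.203 × 0.61 × (1 − 0.92) = 0.0099064
  mold flash: 0.358 × 0.65 × (1 − 0.21) = 0.18383
The unnormalized weights sum to 0.30357.
P(calibration drift | evidence) = 0.02192 / 0.30357 ≈ 0.072.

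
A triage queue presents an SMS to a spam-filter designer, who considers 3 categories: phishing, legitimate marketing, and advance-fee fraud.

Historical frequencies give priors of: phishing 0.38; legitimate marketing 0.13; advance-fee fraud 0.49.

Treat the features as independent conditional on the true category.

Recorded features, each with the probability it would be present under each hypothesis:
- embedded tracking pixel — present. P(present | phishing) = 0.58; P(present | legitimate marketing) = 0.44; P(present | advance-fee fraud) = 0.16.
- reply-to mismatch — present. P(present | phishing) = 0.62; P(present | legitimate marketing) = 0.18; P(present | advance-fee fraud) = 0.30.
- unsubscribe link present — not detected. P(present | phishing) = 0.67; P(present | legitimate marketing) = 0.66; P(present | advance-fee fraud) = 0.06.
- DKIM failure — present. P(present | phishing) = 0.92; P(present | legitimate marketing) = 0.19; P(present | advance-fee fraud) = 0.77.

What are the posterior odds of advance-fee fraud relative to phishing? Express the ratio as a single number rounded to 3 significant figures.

Unnormalized posterior weight (prior times the feature likelihoods) for each of the two hypotheses (using 1 − P(present | H) for each absent feature):
  advance-fee fraud: 0.49 × 0.16 × 0.30 × (1 − 0.06) × 0.77 = 0.017024
  phishing: 0.38 × 0.58 × 0.62 × (1 − 0.67) × 0.92 = 0.041486
Odds(advance-fee fraud : phishing) = 0.017024 / 0.041486 ≈ 0.410.

0.410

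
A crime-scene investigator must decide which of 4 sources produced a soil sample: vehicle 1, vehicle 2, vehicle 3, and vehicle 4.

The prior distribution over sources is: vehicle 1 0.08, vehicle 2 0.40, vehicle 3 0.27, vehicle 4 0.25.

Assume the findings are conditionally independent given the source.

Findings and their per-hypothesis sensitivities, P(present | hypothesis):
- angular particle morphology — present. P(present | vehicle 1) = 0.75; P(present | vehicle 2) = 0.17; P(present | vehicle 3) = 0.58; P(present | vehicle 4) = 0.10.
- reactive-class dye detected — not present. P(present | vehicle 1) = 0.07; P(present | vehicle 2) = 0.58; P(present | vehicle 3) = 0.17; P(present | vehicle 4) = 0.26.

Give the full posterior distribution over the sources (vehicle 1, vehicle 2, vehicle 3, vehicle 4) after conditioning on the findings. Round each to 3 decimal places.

0.240, 0.123, 0.558, 0.079

Multiply each prior by the joint likelihood of the evidence pattern (using 1 − P(present | H) for each absent finding):
  vehicle 1: 0.08 × 0.75 × (1 − 0.07) = 0.0558
  vehicle 2: 0.40 × 0.17 × (1 − 0.58) = 0.02856
  vehicle 3: 0.27 × 0.58 × (1 − 0.17) = 0.12998
  vehicle 4: 0.25 × 0.10 × (1 − 0.26) = 0.0185
Marginal likelihood of the evidence = 0.23284.
P(vehicle 1 | evidence) = 0.0558 / 0.23284 ≈ 0.240
P(vehicle 2 | evidence) = 0.02856 / 0.23284 ≈ 0.123
P(vehicle 3 | evidence) = 0.12998 / 0.23284 ≈ 0.558
P(vehicle 4 | evidence) = 0.0185 / 0.23284 ≈ 0.079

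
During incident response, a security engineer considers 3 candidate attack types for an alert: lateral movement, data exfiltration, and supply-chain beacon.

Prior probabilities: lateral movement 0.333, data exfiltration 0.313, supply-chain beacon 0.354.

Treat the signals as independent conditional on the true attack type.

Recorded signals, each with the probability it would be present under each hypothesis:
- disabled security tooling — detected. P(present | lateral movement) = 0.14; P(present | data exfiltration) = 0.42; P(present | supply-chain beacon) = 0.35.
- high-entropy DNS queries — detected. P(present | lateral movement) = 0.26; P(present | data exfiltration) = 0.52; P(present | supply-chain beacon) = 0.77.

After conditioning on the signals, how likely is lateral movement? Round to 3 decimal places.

0.069

By Bayes' rule with conditional independence, the unnormalized weight for each hypothesis is prior × ∏ likelihoods:
  lateral movement: 0.333 × 0.14 × 0.26 = 0.012121
  data exfiltration: 0.313 × 0.42 × 0.52 = 0.068359
  supply-chain beacon: 0.354 × 0.35 × 0.77 = 0.095403
The unnormalized weights sum to 0.17588.
P(lateral movement | evidence) = 0.012121 / 0.17588 ≈ 0.069.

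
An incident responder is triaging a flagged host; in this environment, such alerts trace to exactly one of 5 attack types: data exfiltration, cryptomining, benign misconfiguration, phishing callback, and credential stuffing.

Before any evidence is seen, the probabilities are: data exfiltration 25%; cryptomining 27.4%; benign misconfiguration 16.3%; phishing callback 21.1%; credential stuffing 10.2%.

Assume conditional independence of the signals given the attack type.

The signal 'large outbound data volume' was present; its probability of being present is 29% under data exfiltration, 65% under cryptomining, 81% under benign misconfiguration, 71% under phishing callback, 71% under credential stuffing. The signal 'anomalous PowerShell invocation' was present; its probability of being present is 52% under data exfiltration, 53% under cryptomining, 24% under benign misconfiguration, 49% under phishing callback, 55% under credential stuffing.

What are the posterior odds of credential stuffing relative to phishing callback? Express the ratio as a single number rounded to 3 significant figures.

Posterior odds equal prior odds times the likelihood ratio; only the two competing hypotheses matter.
  credential stuffing: 0.102 × 0.71 × 0.55 = 0.039831
  phishing callback: 0.211 × 0.71 × 0.49 = 0.073407
Odds(credential stuffing : phishing callback) = 0.039831 / 0.073407 ≈ 0.543.

0.543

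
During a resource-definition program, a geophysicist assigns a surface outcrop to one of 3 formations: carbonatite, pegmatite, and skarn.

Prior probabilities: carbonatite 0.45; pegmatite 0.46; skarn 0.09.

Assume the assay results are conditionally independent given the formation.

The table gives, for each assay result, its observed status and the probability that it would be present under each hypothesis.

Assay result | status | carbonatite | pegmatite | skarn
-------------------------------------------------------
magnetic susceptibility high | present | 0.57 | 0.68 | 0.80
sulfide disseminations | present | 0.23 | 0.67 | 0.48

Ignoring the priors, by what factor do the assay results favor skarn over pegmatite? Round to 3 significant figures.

0.843

Take the product of per-assay result likelihoods under each hypothesis, then divide.
  skarn: 0.80 × 0.48 = 0.384
  pegmatite: 0.68 × 0.67 = 0.4556
Bayes factor = 0.384 / 0.4556 ≈ 0.843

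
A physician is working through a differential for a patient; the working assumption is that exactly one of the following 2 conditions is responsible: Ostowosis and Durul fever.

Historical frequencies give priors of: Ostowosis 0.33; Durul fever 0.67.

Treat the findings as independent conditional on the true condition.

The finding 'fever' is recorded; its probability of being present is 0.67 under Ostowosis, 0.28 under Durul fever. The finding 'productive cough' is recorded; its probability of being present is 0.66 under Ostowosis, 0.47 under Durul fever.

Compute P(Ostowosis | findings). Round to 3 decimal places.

0.623

By Bayes' rule with conditional independence, the unnormalized weight for each hypothesis is prior × ∏ likelihoods:
  Ostowosis: 0.33 × 0.67 × 0.66 = 0.14593
  Durul fever: 0.67 × 0.28 × 0.47 = 0.088172
Normalizing constant Z = 0.14593 + 0.088172 = 0.2341.
P(Ostowosis | evidence) = 0.14593 / 0.2341 ≈ 0.623.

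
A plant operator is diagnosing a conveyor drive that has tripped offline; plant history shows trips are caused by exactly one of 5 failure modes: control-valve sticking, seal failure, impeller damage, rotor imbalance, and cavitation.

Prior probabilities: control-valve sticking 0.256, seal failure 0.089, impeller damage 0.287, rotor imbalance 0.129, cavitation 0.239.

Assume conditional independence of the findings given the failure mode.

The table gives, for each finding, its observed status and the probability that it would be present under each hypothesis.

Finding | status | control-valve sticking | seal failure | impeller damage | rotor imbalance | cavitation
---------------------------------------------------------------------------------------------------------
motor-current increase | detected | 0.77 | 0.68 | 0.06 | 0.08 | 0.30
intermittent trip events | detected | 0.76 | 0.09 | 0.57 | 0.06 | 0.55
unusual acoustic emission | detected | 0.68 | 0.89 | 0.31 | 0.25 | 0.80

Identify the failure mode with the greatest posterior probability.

control-valve sticking

Multiply each prior by the joint likelihood of the evidence pattern:
  control-valve sticking: 0.256 × 0.77 × 0.76 × 0.68 = 0.10187
  seal failure: 0.089 × 0.68 × 0.09 × 0.89 = 0.0048477
  impeller damage: 0.287 × 0.06 × 0.57 × 0.31 = 0.0030428
  rotor imbalance: 0.129 × 0.08 × 0.06 × 0.25 = 0.0001548
  cavitation: 0.239 × 0.30 × 0.55 × 0.80 = 0.031548
Marginal likelihood of the evidence = 0.14146.
P(control-valve sticking | evidence) ≈ 0.10187 / 0.14146 ≈ 0.720
P(seal failure | evidence) ≈ 0.0048477 / 0.14146 ≈ 0.034
P(impeller damage | evidence) ≈ 0.0030428 / 0.14146 ≈ 0.022
P(rotor imbalance | evidence) ≈ 0.0001548 / 0.14146 ≈ 0.001
P(cavitation | evidence) ≈ 0.031548 / 0.14146 ≈ 0.223
The largest is 0.720, so control-valve sticking is most probable.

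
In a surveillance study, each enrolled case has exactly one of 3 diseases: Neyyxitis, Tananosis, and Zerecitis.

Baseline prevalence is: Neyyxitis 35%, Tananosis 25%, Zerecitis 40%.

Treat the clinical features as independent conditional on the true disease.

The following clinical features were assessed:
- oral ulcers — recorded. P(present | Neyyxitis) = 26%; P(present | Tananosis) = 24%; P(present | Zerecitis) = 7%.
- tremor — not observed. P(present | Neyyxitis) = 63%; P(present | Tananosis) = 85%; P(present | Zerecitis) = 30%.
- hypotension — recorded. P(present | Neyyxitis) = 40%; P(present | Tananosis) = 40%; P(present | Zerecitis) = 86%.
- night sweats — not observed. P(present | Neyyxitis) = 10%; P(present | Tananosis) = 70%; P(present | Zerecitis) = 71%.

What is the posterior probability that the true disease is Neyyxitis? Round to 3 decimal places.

0.670

For each hypothesis, the unnormalized posterior weight is prior × product of the clinical feature likelihoods (using 1 − P(present | H) for each absent clinical feature):
  Neyyxitis: 0.35 × 0.26 × (1 − 0.63) × 0.40 × (1 − 0.10) = 0.012121
  Tananosis: 0.25 × 0.24 × (1 − 0.85) × 0.40 × (1 − 0.70) = 0.00108
  Zerecitis: 0.40 × 0.07 × (1 − 0.30) × 0.86 × (1 − 0.71) = 0.0048882
The unnormalized weights sum to 0.018089.
P(Neyyxitis | evidence) = 0.012121 / 0.018089 ≈ 0.670.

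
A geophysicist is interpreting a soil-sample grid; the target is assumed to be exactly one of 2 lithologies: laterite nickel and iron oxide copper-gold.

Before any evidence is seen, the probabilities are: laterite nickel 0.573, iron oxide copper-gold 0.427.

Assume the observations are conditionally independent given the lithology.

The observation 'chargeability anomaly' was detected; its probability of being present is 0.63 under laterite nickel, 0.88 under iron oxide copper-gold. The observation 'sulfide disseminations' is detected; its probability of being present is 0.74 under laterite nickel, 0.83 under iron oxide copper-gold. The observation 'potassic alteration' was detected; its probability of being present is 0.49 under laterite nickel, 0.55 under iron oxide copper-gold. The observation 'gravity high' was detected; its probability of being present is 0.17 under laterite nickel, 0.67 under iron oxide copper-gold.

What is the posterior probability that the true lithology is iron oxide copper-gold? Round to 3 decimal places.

By Bayes' rule with conditional independence, the unnormalized weight for each hypothesis is prior × ∏ likelihoods:
  laterite nickel: 0.573 × 0.63 × 0.74 × 0.49 × 0.17 = 0.022252
  iron oxide copper-gold: 0.427 × 0.88 × 0.83 × 0.55 × 0.67 = 0.11493
Normalizing constant Z = 0.022252 + 0.11493 = 0.13718.
P(iron oxide copper-gold | evidence) = 0.11493 / 0.13718 ≈ 0.838.

0.838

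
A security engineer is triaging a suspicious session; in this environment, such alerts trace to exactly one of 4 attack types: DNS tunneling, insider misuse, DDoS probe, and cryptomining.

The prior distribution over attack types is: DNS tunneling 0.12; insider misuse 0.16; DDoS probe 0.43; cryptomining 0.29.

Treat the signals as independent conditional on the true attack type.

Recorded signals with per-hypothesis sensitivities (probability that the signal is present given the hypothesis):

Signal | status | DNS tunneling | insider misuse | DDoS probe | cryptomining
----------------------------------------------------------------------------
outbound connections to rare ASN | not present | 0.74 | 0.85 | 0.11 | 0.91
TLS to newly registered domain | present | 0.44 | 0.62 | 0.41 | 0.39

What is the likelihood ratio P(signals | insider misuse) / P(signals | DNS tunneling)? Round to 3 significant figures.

Take the product of per-signal likelihoods under each hypothesis (using 1 − P(present | H) for each absent signal), then divide.
  insider misuse: (1 − 0.85) × 0.62 = 0.093
  DNS tunneling: (1 − 0.74) × 0.44 = 0.1144
Bayes factor = 0.093 / 0.1144 ≈ 0.813

0.813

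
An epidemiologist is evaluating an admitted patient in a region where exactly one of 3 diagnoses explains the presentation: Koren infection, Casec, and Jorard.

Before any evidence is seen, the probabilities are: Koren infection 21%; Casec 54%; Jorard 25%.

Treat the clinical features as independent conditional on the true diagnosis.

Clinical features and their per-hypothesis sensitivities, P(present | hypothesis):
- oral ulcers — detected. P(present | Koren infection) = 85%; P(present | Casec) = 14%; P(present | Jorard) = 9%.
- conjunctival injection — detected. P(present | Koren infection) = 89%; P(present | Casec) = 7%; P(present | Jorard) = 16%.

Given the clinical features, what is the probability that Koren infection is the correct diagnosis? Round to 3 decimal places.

0.947

Multiply each prior by the joint likelihood of the clinical feature pattern:
  Koren infection: 0.21 × 0.85 × 0.89 = 0.15887
  Casec: 0.54 × 0.14 × 0.07 = 0.005292
  Jorard: 0.25 × 0.09 × 0.16 = 0.0036
Normalizing constant Z = 0.15887 + 0.005292 + 0.0036 = 0.16776.
P(Koren infection | evidence) = 0.15887 / 0.16776 ≈ 0.947.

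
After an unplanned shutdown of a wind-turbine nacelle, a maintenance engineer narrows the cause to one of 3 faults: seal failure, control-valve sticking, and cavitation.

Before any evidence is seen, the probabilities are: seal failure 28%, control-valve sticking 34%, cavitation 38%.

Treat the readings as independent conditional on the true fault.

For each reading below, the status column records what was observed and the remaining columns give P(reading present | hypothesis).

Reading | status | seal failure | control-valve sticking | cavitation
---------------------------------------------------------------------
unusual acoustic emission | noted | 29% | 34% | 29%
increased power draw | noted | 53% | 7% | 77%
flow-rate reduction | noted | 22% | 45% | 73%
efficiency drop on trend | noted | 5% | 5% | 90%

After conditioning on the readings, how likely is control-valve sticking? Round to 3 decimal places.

Multiply each prior by the joint likelihood of the reading pattern:
  seal failure: 0.28 × 0.29 × 0.53 × 0.22 × 0.05 = 0.0004734
  control-valve sticking: 0.34 × 0.34 × 0.07 × 0.45 × 0.05 = 0.00018207
  cavitation: 0.38 × 0.29 × 0.77 × 0.73 × 0.90 = 0.055749
Marginal likelihood of the evidence = 0.056405.
P(control-valve sticking | evidence) = 0.00018207 / 0.056405 ≈ 0.003.

0.003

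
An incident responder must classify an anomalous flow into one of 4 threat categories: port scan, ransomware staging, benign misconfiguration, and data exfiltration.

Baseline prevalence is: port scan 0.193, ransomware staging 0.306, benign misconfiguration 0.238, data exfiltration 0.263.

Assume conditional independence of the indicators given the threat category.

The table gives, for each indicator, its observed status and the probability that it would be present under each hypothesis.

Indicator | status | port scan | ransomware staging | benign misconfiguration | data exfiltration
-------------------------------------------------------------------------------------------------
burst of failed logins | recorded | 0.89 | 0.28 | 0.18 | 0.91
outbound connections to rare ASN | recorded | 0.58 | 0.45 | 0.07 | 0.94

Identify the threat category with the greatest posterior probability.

data exfiltration

For each hypothesis, the unnormalized posterior weight is prior × product of the indicator likelihoods:
  port scan: 0.193 × 0.89 × 0.58 = 0.099627
  ransomware staging: 0.306 × 0.28 × 0.45 = 0.038556
  benign misconfiguration: 0.238 × 0.18 × 0.07 = 0.0029988
  data exfiltration: 0.263 × 0.91 × 0.94 = 0.22497
The unnormalized weights sum to 0.36615.
P(port scan | evidence) ≈ 0.099627 / 0.36615 ≈ 0.272
P(ransomware staging | evidence) ≈ 0.038556 / 0.36615 ≈ 0.105
P(benign misconfiguration | evidence) ≈ 0.0029988 / 0.36615 ≈ 0.008
P(data exfiltration | evidence) ≈ 0.22497 / 0.36615 ≈ 0.614
The largest is 0.614, so data exfiltration is most probable.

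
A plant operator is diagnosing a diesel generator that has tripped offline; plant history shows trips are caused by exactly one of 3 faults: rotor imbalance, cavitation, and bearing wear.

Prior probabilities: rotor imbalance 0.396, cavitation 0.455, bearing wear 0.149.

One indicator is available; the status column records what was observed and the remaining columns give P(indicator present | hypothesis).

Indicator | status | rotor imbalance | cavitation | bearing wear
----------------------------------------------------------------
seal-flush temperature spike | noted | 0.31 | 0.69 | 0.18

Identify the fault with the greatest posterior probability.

By Bayes' rule, the unnormalized weight for each hypothesis is prior × likelihood:
  rotor imbalance: 0.396 × 0.31 = 0.12276
  cavitation: 0.455 × 0.69 = 0.31395
  bearing wear: 0.149 × 0.18 = 0.02682
The unnormalized weights sum to 0.46353.
P(rotor imbalance | evidence) ≈ 0.12276 / 0.46353 ≈ 0.265
P(cavitation | evidence) ≈ 0.31395 / 0.46353 ≈ 0.677
P(bearing wear | evidence) ≈ 0.02682 / 0.46353 ≈ 0.058
The largest is 0.677, so cavitation is most probable.

cavitation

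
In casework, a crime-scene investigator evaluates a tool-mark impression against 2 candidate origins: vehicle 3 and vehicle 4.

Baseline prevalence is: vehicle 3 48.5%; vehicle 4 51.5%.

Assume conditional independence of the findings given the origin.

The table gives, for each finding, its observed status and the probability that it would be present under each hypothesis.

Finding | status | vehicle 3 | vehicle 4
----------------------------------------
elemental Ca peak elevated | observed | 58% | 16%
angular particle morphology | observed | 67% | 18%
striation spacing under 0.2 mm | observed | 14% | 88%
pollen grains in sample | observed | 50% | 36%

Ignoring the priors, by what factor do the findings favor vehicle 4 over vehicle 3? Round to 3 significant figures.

The Bayes factor is the ratio of the joint likelihoods of the evidence pattern under the two hypotheses.
  vehicle 4: 0.16 × 0.18 × 0.88 × 0.36 = 0.0091238
  vehicle 3: 0.58 × 0.67 × 0.14 × 0.50 = 0.027202
Bayes factor = 0.0091238 / 0.027202 ≈ 0.335

0.335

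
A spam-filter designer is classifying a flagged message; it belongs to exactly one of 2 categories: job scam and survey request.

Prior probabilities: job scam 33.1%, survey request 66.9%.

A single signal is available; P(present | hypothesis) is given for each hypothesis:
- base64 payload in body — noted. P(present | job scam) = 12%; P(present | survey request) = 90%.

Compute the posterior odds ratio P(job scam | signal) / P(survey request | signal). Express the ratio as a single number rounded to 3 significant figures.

0.0660

Posterior odds equal prior odds times the likelihood ratio; only the two competing hypotheses matter.
  job scam: 0.331 × 0.12 = 0.03972
  survey request: 0.669 × 0.90 = 0.6021
Odds(job scam : survey request) = 0.03972 / 0.6021 ≈ 0.0660.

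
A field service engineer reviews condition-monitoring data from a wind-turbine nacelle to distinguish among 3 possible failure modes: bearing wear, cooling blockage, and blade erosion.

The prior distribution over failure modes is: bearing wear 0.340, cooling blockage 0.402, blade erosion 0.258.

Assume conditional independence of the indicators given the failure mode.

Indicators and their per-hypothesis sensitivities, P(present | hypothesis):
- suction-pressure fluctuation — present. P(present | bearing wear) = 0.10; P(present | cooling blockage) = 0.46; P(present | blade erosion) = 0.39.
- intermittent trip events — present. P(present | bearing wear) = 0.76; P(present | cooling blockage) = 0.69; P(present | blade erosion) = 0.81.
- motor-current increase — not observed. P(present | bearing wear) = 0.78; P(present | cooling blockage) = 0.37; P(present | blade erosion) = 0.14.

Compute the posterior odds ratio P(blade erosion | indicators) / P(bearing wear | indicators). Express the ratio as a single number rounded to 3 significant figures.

Posterior odds equal prior odds times the likelihood ratio; only the two competing hypotheses matter (using 1 − P(present | H) for each absent indicator).
  blade erosion: 0.258 × 0.39 × 0.81 × (1 − 0.14) = 0.070092
  bearing wear: 0.340 × 0.10 × 0.76 × (1 − 0.78) = 0.0056848
Posterior odds = 0.070092 / 0.0056848 ≈ 12.3.

12.3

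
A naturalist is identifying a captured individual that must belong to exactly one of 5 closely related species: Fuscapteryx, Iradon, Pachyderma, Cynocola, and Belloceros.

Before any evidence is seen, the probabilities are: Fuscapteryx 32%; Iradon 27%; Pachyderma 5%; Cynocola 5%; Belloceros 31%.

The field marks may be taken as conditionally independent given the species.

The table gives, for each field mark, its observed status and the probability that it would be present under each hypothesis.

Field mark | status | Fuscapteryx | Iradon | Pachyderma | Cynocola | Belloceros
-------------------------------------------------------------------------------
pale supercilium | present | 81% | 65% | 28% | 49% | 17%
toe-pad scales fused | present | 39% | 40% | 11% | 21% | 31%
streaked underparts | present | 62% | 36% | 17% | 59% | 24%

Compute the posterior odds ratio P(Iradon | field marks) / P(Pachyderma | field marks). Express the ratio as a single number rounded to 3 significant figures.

96.5

Unnormalized posterior weight (prior times the field mark likelihoods) for each of the two hypotheses:
  Iradon: 0.27 × 0.65 × 0.40 × 0.36 = 0.025272
  Pachyderma: 0.05 × 0.28 × 0.11 × 0.17 = 0.0002618
Posterior odds = 0.025272 / 0.0002618 ≈ 96.5.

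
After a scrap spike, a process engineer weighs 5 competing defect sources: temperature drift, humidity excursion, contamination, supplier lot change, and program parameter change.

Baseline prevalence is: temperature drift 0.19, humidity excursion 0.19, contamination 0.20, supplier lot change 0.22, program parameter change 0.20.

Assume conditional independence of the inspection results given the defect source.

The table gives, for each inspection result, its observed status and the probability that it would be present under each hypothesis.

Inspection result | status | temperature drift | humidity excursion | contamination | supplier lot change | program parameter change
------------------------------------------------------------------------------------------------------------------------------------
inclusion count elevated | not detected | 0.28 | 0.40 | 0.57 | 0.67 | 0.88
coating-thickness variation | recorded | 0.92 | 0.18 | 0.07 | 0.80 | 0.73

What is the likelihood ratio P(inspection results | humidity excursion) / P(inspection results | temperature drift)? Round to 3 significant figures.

Take the product of per-inspection result likelihoods under each hypothesis (using 1 − P(present | H) for each absent inspection result), then divide.
  humidity excursion: (1 − 0.40) × 0.18 = 0.108
  temperature drift: (1 − 0.28) × 0.92 = 0.6624
Bayes factor = 0.108 / 0.6624 ≈ 0.163

0.163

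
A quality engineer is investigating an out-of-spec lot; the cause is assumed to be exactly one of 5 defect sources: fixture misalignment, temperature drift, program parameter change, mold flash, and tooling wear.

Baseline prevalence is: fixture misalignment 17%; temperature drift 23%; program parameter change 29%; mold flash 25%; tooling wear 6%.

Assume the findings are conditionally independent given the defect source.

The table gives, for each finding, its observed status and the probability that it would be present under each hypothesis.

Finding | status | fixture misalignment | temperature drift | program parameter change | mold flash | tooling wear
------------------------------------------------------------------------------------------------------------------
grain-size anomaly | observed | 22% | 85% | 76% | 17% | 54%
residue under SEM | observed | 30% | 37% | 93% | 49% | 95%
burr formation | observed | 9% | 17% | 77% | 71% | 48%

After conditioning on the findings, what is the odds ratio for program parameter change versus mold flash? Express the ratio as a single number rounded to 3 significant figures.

10.7

Posterior odds equal prior odds times the likelihood ratio; only the two competing hypotheses matter.
  program parameter change: 0.29 × 0.76 × 0.93 × 0.77 = 0.15783
  mold flash: 0.25 × 0.17 × 0.49 × 0.71 = 0.014786
Posterior odds = 0.15783 / 0.014786 ≈ 10.7.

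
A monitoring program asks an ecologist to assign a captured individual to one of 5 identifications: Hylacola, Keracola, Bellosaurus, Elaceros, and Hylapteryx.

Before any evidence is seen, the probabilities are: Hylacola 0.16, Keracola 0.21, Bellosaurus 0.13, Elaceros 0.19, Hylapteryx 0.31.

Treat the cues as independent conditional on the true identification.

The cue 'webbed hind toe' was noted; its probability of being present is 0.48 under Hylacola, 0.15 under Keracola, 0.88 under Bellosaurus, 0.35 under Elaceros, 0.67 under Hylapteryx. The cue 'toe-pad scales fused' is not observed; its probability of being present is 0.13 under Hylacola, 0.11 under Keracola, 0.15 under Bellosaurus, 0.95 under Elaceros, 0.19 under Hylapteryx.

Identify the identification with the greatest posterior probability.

Hylapteryx

Multiply each prior by the joint likelihood of the cue pattern (using 1 − P(present | H) for each absent cue):
  Hylacola: 0.16 × 0.48 × (1 − 0.13) = 0.066816
  Keracola: 0.21 × 0.15 × (1 − 0.11) = 0.028035
  Bellosaurus: 0.13 × 0.88 × (1 − 0.15) = 0.09724
  Elaceros: 0.19 × 0.35 × (1 − 0.95) = 0.003325
  Hylapteryx: 0.31 × 0.67 × (1 − 0.19) = 0.16824
Normalizing constant Z = 0.066816 + 0.028035 + 0.09724 + 0.003325 + 0.16824 = 0.36365.
P(Hylacola | evidence) ≈ 0.066816 / 0.36365 ≈ 0.184
P(Keracola | evidence) ≈ 0.028035 / 0.36365 ≈ 0.077
P(Bellosaurus | evidence) ≈ 0.09724 / 0.36365 ≈ 0.267
P(Elaceros | evidence) ≈ 0.003325 / 0.36365 ≈ 0.009
P(Hylapteryx | evidence) ≈ 0.16824 / 0.36365 ≈ 0.463
The largest is 0.463, so Hylapteryx is most probable.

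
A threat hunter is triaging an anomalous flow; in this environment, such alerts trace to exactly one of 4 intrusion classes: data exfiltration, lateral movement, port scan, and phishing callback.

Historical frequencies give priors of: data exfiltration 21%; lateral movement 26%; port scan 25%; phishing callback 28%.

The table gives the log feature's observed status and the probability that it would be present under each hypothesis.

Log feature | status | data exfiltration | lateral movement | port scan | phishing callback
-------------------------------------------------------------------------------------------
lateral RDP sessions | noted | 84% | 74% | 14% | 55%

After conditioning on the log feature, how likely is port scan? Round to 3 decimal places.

0.063

By Bayes' rule, the unnormalized weight for each hypothesis is prior × likelihood:
  data exfiltration: 0.21 × 0.84 = 0.1764
  lateral movement: 0.26 × 0.74 = 0.1924
  port scan: 0.25 × 0.14 = 0.035
  phishing callback: 0.28 × 0.55 = 0.154
The unnormalized weights sum to 0.5578.
P(port scan | evidence) = 0.035 / 0.5578 ≈ 0.063.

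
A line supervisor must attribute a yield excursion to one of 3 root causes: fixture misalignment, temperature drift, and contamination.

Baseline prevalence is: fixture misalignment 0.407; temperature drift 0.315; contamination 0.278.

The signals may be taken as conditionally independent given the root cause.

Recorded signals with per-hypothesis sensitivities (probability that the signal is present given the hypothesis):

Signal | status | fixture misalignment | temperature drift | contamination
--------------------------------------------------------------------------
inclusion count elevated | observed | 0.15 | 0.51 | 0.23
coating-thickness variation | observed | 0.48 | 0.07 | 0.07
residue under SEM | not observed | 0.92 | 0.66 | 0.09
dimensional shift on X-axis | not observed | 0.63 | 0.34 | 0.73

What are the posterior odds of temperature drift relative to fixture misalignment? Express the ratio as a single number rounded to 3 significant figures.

Unnormalized posterior weight (prior times the signal likelihoods) for each of the two hypotheses (using 1 − P(present | H) for each absent signal):
  temperature drift: 0.315 × 0.51 × 0.07 × (1 − 0.66) × (1 − 0.34) = 0.0025235
  fixture misalignment: 0.407 × 0.15 × 0.48 × (1 − 0.92) × (1 − 0.63) = 0.0008674
Posterior odds = 0.0025235 / 0.0008674 ≈ 2.91.

2.91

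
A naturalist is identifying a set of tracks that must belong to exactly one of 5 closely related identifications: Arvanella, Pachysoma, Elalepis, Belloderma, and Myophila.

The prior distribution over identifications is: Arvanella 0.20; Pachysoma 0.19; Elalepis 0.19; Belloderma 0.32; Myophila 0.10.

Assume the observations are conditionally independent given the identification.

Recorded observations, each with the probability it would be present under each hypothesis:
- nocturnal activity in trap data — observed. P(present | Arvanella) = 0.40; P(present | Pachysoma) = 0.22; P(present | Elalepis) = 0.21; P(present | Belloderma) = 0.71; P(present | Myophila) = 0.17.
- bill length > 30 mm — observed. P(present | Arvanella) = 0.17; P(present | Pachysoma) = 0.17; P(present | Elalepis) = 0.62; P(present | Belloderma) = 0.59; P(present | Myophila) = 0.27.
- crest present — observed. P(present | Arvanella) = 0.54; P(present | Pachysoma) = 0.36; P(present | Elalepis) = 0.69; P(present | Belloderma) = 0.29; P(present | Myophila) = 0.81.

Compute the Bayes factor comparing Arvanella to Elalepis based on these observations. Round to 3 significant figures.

The Bayes factor is the ratio of the joint likelihoods of the evidence pattern under the two hypotheses.
  Arvanella: 0.40 × 0.17 × 0.54 = 0.03672
  Elalepis: 0.21 × 0.62 × 0.69 = 0.089838
Bayes factor = 0.03672 / 0.089838 ≈ 0.409

0.409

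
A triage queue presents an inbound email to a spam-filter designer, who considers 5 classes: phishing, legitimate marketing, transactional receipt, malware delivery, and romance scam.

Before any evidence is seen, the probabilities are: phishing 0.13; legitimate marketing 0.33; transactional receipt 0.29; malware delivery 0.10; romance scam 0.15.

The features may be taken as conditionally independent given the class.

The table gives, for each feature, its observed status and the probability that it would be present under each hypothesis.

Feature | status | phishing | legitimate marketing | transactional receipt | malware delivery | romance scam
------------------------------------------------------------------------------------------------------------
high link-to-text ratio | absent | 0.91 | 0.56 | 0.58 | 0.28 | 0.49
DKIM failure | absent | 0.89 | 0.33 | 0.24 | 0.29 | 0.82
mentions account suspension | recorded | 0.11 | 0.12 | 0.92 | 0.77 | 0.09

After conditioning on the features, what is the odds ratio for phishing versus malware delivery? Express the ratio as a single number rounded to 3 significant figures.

0.00360

Posterior odds equal prior odds times the likelihood ratio; only the two competing hypotheses matter (using 1 − P(present | H) for each absent feature).
  phishing: 0.13 × (1 − 0.91) × (1 − 0.89) × 0.11 = 0.00014157
  malware delivery: 0.10 × (1 − 0.28) × (1 − 0.29) × 0.77 = 0.039362
Posterior odds = 0.00014157 / 0.039362 ≈ 0.00360.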